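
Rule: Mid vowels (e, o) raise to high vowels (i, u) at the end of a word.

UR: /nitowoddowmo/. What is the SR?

/o/ is a mid vowel in word-final position, so it raises to [u].
The other instances of /o/ do not occur in the required environment and remain unchanged.
Surface form: [nitowoddowmu].

nitowoddowmu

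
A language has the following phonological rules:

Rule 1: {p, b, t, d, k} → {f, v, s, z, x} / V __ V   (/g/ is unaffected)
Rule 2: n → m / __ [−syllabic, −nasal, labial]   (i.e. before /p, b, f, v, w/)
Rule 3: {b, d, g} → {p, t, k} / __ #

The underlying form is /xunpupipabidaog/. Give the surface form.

Rule 1 (intervocalic spirantization): /p/ is a stop between vowels /u/ and /i/, so it spirantizes to the fricative [f]. /p/ is a stop between vowels /i/ and /a/, so it spirantizes to the fricative [f]. /b/ is a stop between vowels /a/ and /i/, so it spirantizes to the fricative [v]. /d/ is a stop between vowels /i/ and /a/, so it spirantizes to the fricative [z]. /xunpupipabidaog/ → xunpufifavizaog.
Rule 2 (nasal place assimilation): /n/ precedes the labial consonant /p/, so it assimilates in place to [m]. /xunpufifavizaog/ → xumpufifavizaog.
Rule 3 (final devoicing): /g/ is a voiced stop in word-final position, so it devoices to [k]. /xumpufifavizaog/ → xumpufifavizaok.

xumpufifavizaok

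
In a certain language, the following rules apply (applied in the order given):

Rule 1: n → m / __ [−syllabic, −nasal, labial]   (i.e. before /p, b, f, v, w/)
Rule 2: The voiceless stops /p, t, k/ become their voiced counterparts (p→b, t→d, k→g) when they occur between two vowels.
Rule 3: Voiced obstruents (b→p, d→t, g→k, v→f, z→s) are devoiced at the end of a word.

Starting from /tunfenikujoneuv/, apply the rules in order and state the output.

Rule 1 (nasal place assimilation): /n/ precedes the labial consonant /f/, so it assimilates in place to [m]. /tunfenikujoneuv/ → tumfenikujoneuv.
Rule 2 (intervocalic voicing): /k/ is a voiceless stop between vowels /i/ and /u/, so it voices to [g]. /tumfenikujoneuv/ → tumfenigujoneuv.
Rule 3 (final devoicing): /v/ is a voiced obstruent in word-final position, so it devoices to [f]. /tumfenigujoneuv/ → tumfenigujoneuf.

tumfenigujoneuf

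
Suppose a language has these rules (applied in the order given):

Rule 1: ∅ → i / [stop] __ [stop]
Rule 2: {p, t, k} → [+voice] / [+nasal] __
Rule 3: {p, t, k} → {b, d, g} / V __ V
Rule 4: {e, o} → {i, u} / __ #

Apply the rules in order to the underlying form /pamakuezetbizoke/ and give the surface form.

Rule 1 (stop-cluster i-epenthesis): /t/ and /b/ form a stop–stop cluster, so [i] is inserted between them. /pamakuezetbizoke/ → pamakuezetibizoke.
Rule 2 (post-nasal voicing): no segment meets the environment; /pamakuezetibizoke/ is unchanged.
Rule 3 (intervocalic voicing): /k/ is a voiceless stop between vowels /a/ and /u/, so it voices to [g]. /t/ is a voiceless stop between vowels /e/ and /i/, so it voices to [d]. /k/ is a voiceless stop between vowels /o/ and /e/, so it voices to [g]. /pamakuezetibizoke/ → pamaguezedibizoge.
Rule 4 (final vowel raising): /e/ is a mid vowel in word-final position, so it raises to [i]. /pamaguezedibizoge/ → pamaguezedibizogi.

pamaguezedibizogi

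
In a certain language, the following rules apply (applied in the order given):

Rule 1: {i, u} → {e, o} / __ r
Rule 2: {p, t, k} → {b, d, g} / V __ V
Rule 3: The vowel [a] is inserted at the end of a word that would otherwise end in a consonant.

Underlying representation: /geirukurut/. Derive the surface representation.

geerugoruta

Rule 1 (pre-rhotic lowering): /i/ is a high vowel immediately before /r/, so it lowers to [e]. /u/ is a high vowel immediately before /r/, so it lowers to [o]. /geirukurut/ → geerukorut.
Rule 2 (intervocalic voicing): /k/ is a voiceless stop between vowels /u/ and /o/, so it voices to [g]. /geerukorut/ → geerugorut.
Rule 3 (final a-epenthesis): the form ends in the consonant /t/, so [a] is inserted word-finally. /geerugorut/ → geerugoruta.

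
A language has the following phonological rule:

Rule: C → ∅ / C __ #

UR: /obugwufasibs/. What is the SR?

/s/ is the second consonant of a word-final cluster /bs/, so it deletes.
The other instances of /b/, /g/, /w/, /f/, /s/ do not occur in the required environment and remain unchanged.
Surface form: [obugwufasib].

obugwufasib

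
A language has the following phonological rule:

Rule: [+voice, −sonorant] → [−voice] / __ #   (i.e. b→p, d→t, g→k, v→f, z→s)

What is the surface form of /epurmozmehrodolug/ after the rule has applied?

epurmozmehrodoluk

/g/ is a voiced obstruent in word-final position, so it devoices to [k].
The other instances of /z/, /d/ do not occur in the required environment and remain unchanged.
Surface form: [epurmozmehrodoluk].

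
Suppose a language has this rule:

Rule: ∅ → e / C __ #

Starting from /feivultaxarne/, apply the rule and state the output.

feivultaxarne

No segment of /feivultaxarne/ meets the structural description of the rule, so the form surfaces unchanged.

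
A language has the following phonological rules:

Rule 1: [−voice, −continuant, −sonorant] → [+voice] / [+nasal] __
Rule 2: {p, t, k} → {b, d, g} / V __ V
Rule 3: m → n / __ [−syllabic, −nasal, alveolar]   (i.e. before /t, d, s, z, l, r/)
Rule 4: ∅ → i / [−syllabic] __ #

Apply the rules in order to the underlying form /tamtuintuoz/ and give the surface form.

Rule 1 (post-nasal voicing): /t/ is a voiceless stop immediately after the nasal /m/, so it voices to [d]. /t/ is a voiceless stop immediately after the nasal /n/, so it voices to [d]. /tamtuintuoz/ → tamduinduoz.
Rule 2 (intervocalic voicing): no segment meets the environment; /tamduinduoz/ is unchanged.
Rule 3 (nasal place assimilation): /m/ precedes the alveolar consonant /d/, so it assimilates in place to [n]. /tamduinduoz/ → tanduinduoz.
Rule 4 (final i-epenthesis): the form ends in the consonant /z/, so [i] is inserted word-finally. /tanduinduoz/ → tanduinduozi.

tanduinduozi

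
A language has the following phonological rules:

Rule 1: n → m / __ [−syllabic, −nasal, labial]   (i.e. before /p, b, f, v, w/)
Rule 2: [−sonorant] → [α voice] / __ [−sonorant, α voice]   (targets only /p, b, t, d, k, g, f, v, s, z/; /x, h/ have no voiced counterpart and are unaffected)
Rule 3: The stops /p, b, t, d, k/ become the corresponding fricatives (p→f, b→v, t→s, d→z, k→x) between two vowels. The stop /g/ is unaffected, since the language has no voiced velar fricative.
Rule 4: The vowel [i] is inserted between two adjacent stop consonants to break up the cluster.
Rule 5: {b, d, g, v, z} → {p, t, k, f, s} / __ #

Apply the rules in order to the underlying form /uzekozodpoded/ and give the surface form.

uzexozotipozet

Rule 1 (nasal place assimilation): no segment meets the environment; /uzekozodpoded/ is unchanged.
Rule 2 (regressive voicing assimilation): /d/ precedes the voiceless obstruent /p/, so it devoices to [t] by assimilation. /uzekozodpoded/ → uzekozotpoded.
Rule 3 (intervocalic spirantization): /k/ is a stop between vowels /e/ and /o/, so it spirantizes to the fricative [x]. /d/ is a stop between vowels /o/ and /e/, so it spirantizes to the fricative [z]. /uzekozotpoded/ → uzexozotpozed.
Rule 4 (stop-cluster i-epenthesis): /t/ and /p/ form a stop–stop cluster, so [i] is inserted between them. /uzexozotpozed/ → uzexozotipozed.
Rule 5 (final devoicing): /d/ is a voiced obstruent in word-final position, so it devoices to [t]. /uzexozotipozed/ → uzexozotipozet.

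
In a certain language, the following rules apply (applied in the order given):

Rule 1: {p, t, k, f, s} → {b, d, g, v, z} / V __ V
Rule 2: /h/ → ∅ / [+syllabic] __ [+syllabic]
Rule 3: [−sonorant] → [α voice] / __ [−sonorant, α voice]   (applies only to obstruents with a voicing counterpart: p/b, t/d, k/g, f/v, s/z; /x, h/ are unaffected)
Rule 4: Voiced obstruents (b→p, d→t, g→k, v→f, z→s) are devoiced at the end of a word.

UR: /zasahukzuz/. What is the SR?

Rule 1 (intervocalic voicing): /s/ is a voiceless obstruent between vowels /a/ and /a/, so it voices to [z]. /zasahukzuz/ → zazahukzuz.
Rule 2 (intervocalic h-deletion): /h/ occurs between vowels /a/ and /u/, so it deletes. /zazahukzuz/ → zazaukzuz.
Rule 3 (regressive voicing assimilation): /k/ precedes the voiced obstruent /z/, so it voices to [g] by assimilation. /zazaukzuz/ → zazaugzuz.
Rule 4 (final devoicing): /z/ is a voiced obstruent in word-final position, so it devoices to [s]. /zazaugzuz/ → zazaugzus.

zazaugzus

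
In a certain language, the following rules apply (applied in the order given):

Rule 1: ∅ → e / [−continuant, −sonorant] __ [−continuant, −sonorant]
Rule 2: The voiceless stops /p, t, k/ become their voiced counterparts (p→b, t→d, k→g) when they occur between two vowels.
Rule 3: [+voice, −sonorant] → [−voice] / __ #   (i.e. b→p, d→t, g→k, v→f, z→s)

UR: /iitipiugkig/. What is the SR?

Rule 1 (stop-cluster e-epenthesis): /g/ and /k/ form a stop–stop cluster, so [e] is inserted between them. /iitipiugkig/ → iitipiugekig.
Rule 2 (intervocalic voicing): /t/ is a voiceless stop between vowels /i/ and /i/, so it voices to [d]. /p/ is a voiceless stop between vowels /i/ and /i/, so it voices to [b]. /k/ is a voiceless stop between vowels /e/ and /i/, so it voices to [g]. /iitipiugekig/ → iidibiugegig.
Rule 3 (final devoicing): /g/ is a voiced obstruent in word-final position, so it devoices to [k]. /iidibiugegig/ → iidibiugegik.

iidibiugegik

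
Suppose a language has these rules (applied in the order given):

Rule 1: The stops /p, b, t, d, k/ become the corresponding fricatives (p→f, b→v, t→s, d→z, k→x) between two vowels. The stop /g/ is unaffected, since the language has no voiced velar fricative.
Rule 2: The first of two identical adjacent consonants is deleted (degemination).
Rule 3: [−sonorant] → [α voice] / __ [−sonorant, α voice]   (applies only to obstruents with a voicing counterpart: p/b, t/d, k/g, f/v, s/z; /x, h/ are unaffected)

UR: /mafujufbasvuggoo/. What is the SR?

mafujuvbazvugoo

Rule 1 (intervocalic spirantization): no segment meets the environment; /mafujufbasvuggoo/ is unchanged.
Rule 2 (degemination): /gg/ is a geminate; the first /g/ deletes. /mafujufbasvuggoo/ → mafujufbasvugoo.
Rule 3 (regressive voicing assimilation): /f/ precedes the voiced obstruent /b/, so it voices to [v] by assimilation. /s/ precedes the voiced obstruent /v/, so it voices to [z] by assimilation. /mafujufbasvugoo/ → mafujuvbazvugoo.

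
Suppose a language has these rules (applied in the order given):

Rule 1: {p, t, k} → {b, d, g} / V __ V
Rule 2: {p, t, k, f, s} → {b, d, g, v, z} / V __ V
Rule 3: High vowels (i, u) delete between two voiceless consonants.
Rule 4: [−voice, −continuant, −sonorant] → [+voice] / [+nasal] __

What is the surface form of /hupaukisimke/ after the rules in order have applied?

Rule 1 (intervocalic voicing): /p/ is a voiceless stop between vowels /u/ and /a/, so it voices to [b]. /k/ is a voiceless stop between vowels /u/ and /i/, so it voices to [g]. /hupaukisimke/ → hubaugisimke.
Rule 2 (intervocalic voicing): /s/ is a voiceless obstruent between vowels /i/ and /i/, so it voices to [z]. /hubaugisimke/ → hubaugizimke.
Rule 3 (high vowel syncope): no segment meets the environment; /hubaugizimke/ is unchanged.
Rule 4 (post-nasal voicing): /k/ is a voiceless stop immediately after the nasal /m/, so it voices to [g]. /hubaugizimke/ → hubaugizimge.

hubaugizimge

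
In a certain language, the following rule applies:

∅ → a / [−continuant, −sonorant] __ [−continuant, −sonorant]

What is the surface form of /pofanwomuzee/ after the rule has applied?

pofanwomuzee

No segment of /pofanwomuzee/ meets the structural description of the rule, so the form surfaces unchanged.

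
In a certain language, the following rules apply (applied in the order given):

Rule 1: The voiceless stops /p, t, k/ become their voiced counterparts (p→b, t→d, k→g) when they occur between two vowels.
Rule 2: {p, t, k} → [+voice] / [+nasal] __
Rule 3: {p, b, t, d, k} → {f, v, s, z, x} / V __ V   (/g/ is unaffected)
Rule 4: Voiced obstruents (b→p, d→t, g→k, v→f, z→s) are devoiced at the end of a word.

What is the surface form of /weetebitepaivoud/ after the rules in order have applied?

weezevizevaivout

Rule 1 (intervocalic voicing): /t/ is a voiceless stop between vowels /e/ and /e/, so it voices to [d]. /t/ is a voiceless stop between vowels /i/ and /e/, so it voices to [d]. /p/ is a voiceless stop between vowels /e/ and /a/, so it voices to [b]. /weetebitepaivoud/ → weedebidebaivoud.
Rule 2 (post-nasal voicing): no segment meets the environment; /weedebidebaivoud/ is unchanged.
Rule 3 (intervocalic spirantization): /d/ is a stop between vowels /e/ and /e/, so it spirantizes to the fricative [z]. /b/ is a stop between vowels /e/ and /i/, so it spirantizes to the fricative [v]. /d/ is a stop between vowels /i/ and /e/, so it spirantizes to the fricative [z]. /b/ is a stop between vowels /e/ and /a/, so it spirantizes to the fricative [v]. /weedebidebaivoud/ → weezevizevaivoud.
Rule 4 (final devoicing): /d/ is a voiced obstruent in word-final position, so it devoices to [t]. /weezevizevaivoud/ → weezevizevaivout.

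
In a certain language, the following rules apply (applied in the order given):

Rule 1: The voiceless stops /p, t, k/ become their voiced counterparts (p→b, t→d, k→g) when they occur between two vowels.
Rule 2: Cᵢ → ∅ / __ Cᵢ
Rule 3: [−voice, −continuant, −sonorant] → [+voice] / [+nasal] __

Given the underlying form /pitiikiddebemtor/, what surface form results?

Rule 1 (intervocalic voicing): /t/ is a voiceless stop between vowels /i/ and /i/, so it voices to [d]. /k/ is a voiceless stop between vowels /i/ and /i/, so it voices to [g]. /pitiikiddebemtor/ → pidiigiddebemtor.
Rule 2 (degemination): /dd/ is a geminate; the first /d/ deletes. /pidiigiddebemtor/ → pidiigidebemtor.
Rule 3 (post-nasal voicing): /t/ is a voiceless stop immediately after the nasal /m/, so it voices to [d]. /pidiigidebemtor/ → pidiigidebemdor.

pidiigidebemdor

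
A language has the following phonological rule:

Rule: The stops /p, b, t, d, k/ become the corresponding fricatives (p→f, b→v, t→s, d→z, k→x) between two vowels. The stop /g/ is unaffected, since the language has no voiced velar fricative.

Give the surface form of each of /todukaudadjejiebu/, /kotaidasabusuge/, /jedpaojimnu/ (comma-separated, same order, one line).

/todukaudadjejiebu/: /d/ is a stop between vowels /o/ and /u/, so it spirantizes to the fricative [z]. /k/ is a stop between vowels /u/ and /a/, so it spirantizes to the fricative [x]. /d/ is a stop between vowels /u/ and /a/, so it spirantizes to the fricative [z]. /b/ is a stop between vowels /e/ and /u/, so it spirantizes to the fricative [v]. → [tozuxauzadjejievu].
/kotaidasabusuge/: /t/ is a stop between vowels /o/ and /a/, so it spirantizes to the fricative [s]. /d/ is a stop between vowels /i/ and /a/, so it spirantizes to the fricative [z]. /b/ is a stop between vowels /a/ and /u/, so it spirantizes to the fricative [v]. → [kosaizasavusuge].
/jedpaojimnu/: the rule's environment is not met; surfaces unchanged as [jedpaojimnu].

tozuxauzadjejievu, kosaizasavusuge, jedpaojimnu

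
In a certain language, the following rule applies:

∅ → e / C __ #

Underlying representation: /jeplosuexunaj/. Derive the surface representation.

the form ends in the consonant /j/, so [e] is inserted word-finally.
Surface form: [jeplosuexunaje].

jeplosuexunaje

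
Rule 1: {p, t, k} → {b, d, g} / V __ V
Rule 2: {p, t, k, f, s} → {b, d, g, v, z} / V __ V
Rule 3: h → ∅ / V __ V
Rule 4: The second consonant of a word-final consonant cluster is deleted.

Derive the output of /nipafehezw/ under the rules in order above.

nibaveez

Rule 1 (intervocalic voicing): /p/ is a voiceless stop between vowels /i/ and /a/, so it voices to [b]. /nipafehezw/ → nibafehezw.
Rule 2 (intervocalic voicing): /f/ is a voiceless obstruent between vowels /a/ and /e/, so it voices to [v]. /nibafehezw/ → nibavehezw.
Rule 3 (intervocalic h-deletion): /h/ occurs between vowels /e/ and /e/, so it deletes. /nibavehezw/ → nibaveezw.
Rule 4 (final cluster simplification): /w/ is the second consonant of a word-final cluster /zw/, so it deletes. /nibaveezw/ → nibaveez.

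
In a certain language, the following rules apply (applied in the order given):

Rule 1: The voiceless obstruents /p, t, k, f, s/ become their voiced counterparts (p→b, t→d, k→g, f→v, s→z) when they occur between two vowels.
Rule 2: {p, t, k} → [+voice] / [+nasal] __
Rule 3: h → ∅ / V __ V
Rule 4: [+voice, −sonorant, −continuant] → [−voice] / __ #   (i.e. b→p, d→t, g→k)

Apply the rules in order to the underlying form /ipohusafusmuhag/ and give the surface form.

Rule 1 (intervocalic voicing): /p/ is a voiceless obstruent between vowels /i/ and /o/, so it voices to [b]. /s/ is a voiceless obstruent between vowels /u/ and /a/, so it voices to [z]. /f/ is a voiceless obstruent between vowels /a/ and /u/, so it voices to [v]. /ipohusafusmuhag/ → ibohuzavusmuhag.
Rule 2 (post-nasal voicing): no segment meets the environment; /ibohuzavusmuhag/ is unchanged.
Rule 3 (intervocalic h-deletion): /h/ occurs between vowels /o/ and /u/, so it deletes. /h/ occurs between vowels /u/ and /a/, so it deletes. /ibohuzavusmuhag/ → ibouzavusmuag.
Rule 4 (final devoicing): /g/ is a voiced stop in word-final position, so it devoices to [k]. /ibouzavusmuag/ → ibouzavusmuak.

ibouzavusmuak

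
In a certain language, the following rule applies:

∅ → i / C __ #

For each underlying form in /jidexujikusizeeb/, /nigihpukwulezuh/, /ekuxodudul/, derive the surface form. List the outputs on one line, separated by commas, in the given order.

/jidexujikusizeeb/: the form ends in the consonant /b/, so [i] is inserted word-finally. → [jidexujikusizeebi].
/nigihpukwulezuh/: the form ends in the consonant /h/, so [i] is inserted word-finally. → [nigihpukwulezuhi].
/ekuxodudul/: the form ends in the consonant /l/, so [i] is inserted word-finally. → [ekuxoduduli].

jidexujikusizeebi, nigihpukwulezuhi, ekuxoduduli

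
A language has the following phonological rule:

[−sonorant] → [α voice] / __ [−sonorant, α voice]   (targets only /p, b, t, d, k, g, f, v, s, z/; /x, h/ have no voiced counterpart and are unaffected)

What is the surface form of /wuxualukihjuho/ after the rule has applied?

No segment of /wuxualukihjuho/ meets the structural description of the rule, so the form surfaces unchanged.

wuxualukihjuho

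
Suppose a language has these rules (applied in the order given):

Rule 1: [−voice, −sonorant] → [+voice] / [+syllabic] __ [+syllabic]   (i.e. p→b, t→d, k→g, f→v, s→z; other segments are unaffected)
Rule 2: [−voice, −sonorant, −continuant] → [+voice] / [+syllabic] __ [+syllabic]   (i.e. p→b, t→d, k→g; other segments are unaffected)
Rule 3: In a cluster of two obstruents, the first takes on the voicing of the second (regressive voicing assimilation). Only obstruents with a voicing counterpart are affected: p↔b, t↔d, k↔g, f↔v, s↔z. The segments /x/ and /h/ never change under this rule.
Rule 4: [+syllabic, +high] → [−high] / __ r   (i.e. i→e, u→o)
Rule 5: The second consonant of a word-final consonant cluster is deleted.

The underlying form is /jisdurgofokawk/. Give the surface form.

jizdorgovogaw

Rule 1 (intervocalic voicing): /f/ is a voiceless obstruent between vowels /o/ and /o/, so it voices to [v]. /k/ is a voiceless obstruent between vowels /o/ and /a/, so it voices to [g]. /jisdurgofokawk/ → jisdurgovogawk.
Rule 2 (intervocalic voicing): no segment meets the environment; /jisdurgovogawk/ is unchanged.
Rule 3 (regressive voicing assimilation): /s/ precedes the voiced obstruent /d/, so it voices to [z] by assimilation. /jisdurgovogawk/ → jizdurgovogawk.
Rule 4 (pre-rhotic lowering): /u/ is a high vowel immediately before /r/, so it lowers to [o]. /jizdurgovogawk/ → jizdorgovogawk.
Rule 5 (final cluster simplification): /k/ is the second consonant of a word-final cluster /wk/, so it deletes. /jizdorgovogawk/ → jizdorgovogaw.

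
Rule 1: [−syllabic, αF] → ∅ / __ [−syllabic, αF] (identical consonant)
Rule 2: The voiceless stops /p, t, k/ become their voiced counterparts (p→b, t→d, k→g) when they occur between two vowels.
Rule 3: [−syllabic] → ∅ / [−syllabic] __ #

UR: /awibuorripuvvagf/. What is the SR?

awibuoribuvag

Rule 1 (degemination): /rr/ is a geminate; the first /r/ deletes. /vv/ is a geminate; the first /v/ deletes. /awibuorripuvvagf/ → awibuoripuvagf.
Rule 2 (intervocalic voicing): /p/ is a voiceless stop between vowels /i/ and /u/, so it voices to [b]. /awibuoripuvagf/ → awibuoribuvagf.
Rule 3 (final cluster simplification): /f/ is the second consonant of a word-final cluster /gf/, so it deletes. /awibuoribuvagf/ → awibuoribuvag.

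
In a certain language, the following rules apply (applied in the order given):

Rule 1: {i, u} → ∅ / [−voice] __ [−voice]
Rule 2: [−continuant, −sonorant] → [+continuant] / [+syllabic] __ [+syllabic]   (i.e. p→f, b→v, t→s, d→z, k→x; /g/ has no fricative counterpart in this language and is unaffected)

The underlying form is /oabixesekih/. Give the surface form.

oavixesekh

Rule 1 (high vowel syncope): /i/ is a high vowel flanked by voiceless consonants /k/ and /h/, so it deletes. /oabixesekih/ → oabixesekh.
Rule 2 (intervocalic spirantization): /b/ is a stop between vowels /a/ and /i/, so it spirantizes to the fricative [v]. /oabixesekh/ → oavixesekh.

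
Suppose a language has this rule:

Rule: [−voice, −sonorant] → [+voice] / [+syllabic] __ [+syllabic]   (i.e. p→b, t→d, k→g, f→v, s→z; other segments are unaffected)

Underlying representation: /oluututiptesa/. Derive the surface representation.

oluududipteza

/t/ is a voiceless obstruent between vowels /u/ and /u/, so it voices to [d].
/t/ is a voiceless obstruent between vowels /u/ and /i/, so it voices to [d].
/s/ is a voiceless obstruent between vowels /e/ and /a/, so it voices to [z].
Surface form: [oluududipteza].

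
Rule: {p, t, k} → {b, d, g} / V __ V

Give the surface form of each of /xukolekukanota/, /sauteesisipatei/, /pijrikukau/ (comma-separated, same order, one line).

xugoleguganoda, saudeesisibadei, pijrigugau

/xukolekukanota/: /k/ is a voiceless stop between vowels /u/ and /o/, so it voices to [g]. /k/ is a voiceless stop between vowels /e/ and /u/, so it voices to [g]. /k/ is a voiceless stop between vowels /u/ and /a/, so it voices to [g]. /t/ is a voiceless stop between vowels /o/ and /a/, so it voices to [d]. → [xugoleguganoda].
/sauteesisipatei/: /t/ is a voiceless stop between vowels /u/ and /e/, so it voices to [d]. /p/ is a voiceless stop between vowels /i/ and /a/, so it voices to [b]. /t/ is a voiceless stop between vowels /a/ and /e/, so it voices to [d]. → [saudeesisibadei].
/pijrikukau/: /k/ is a voiceless stop between vowels /i/ and /u/, so it voices to [g]. /k/ is a voiceless stop between vowels /u/ and /a/, so it voices to [g]. → [pijrigugau].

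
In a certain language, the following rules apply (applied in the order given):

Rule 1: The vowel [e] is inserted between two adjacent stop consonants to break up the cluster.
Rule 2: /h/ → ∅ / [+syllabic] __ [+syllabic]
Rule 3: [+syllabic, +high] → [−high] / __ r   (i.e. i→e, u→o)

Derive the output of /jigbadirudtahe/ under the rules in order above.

jigebaderudetae

Rule 1 (stop-cluster e-epenthesis): /g/ and /b/ form a stop–stop cluster, so [e] is inserted between them. /d/ and /t/ form a stop–stop cluster, so [e] is inserted between them. /jigbadirudtahe/ → jigebadirudetahe.
Rule 2 (intervocalic h-deletion): /h/ occurs between vowels /a/ and /e/, so it deletes. /jigebadirudetahe/ → jigebadirudetae.
Rule 3 (pre-rhotic lowering): /i/ is a high vowel immediately before /r/, so it lowers to [e]. /jigebadirudetae/ → jigebaderudetae.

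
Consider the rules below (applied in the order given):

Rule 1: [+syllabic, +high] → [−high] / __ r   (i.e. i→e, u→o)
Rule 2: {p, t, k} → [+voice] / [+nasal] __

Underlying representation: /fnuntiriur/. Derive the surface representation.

fnunderior

Rule 1 (pre-rhotic lowering): /i/ is a high vowel immediately before /r/, so it lowers to [e]. /u/ is a high vowel immediately before /r/, so it lowers to [o]. /fnuntiriur/ → fnunterior.
Rule 2 (post-nasal voicing): /t/ is a voiceless stop immediately after the nasal /n/, so it voices to [d]. /fnunterior/ → fnunderior.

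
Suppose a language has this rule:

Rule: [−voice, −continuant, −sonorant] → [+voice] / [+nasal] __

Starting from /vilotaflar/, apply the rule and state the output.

vilotaflar

No segment of /vilotaflar/ meets the structural description of the rule, so the form surfaces unchanged.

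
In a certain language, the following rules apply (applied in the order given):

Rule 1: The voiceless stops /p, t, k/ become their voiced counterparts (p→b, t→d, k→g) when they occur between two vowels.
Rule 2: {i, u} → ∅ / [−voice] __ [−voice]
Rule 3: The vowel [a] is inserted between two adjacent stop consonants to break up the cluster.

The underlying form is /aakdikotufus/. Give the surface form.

aakadigodufs

Rule 1 (intervocalic voicing): /k/ is a voiceless stop between vowels /i/ and /o/, so it voices to [g]. /t/ is a voiceless stop between vowels /o/ and /u/, so it voices to [d]. /aakdikotufus/ → aakdigodufus.
Rule 2 (high vowel syncope): /u/ is a high vowel flanked by voiceless consonants /f/ and /s/, so it deletes. /aakdigodufus/ → aakdigodufs.
Rule 3 (stop-cluster a-epenthesis): /k/ and /d/ form a stop–stop cluster, so [a] is inserted between them. /aakdigodufs/ → aakadigodufs.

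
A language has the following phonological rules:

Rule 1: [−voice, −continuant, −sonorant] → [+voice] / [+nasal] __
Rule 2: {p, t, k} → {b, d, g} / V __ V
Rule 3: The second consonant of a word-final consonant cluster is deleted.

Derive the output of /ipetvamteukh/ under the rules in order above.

Rule 1 (post-nasal voicing): /t/ is a voiceless stop immediately after the nasal /m/, so it voices to [d]. /ipetvamteukh/ → ipetvamdeukh.
Rule 2 (intervocalic voicing): /p/ is a voiceless stop between vowels /i/ and /e/, so it voices to [b]. /ipetvamdeukh/ → ibetvamdeukh.
Rule 3 (final cluster simplification): /h/ is the second consonant of a word-final cluster /kh/, so it deletes. /ibetvamdeukh/ → ibetvamdeuk.

ibetvamdeuk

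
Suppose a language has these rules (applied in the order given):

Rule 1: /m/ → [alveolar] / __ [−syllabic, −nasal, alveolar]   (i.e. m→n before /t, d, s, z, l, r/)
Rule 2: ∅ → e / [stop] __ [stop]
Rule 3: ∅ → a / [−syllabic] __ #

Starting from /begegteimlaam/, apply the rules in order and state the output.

Rule 1 (nasal place assimilation): /m/ precedes the alveolar consonant /l/, so it assimilates in place to [n]. /begegteimlaam/ → begegteinlaam.
Rule 2 (stop-cluster e-epenthesis): /g/ and /t/ form a stop–stop cluster, so [e] is inserted between them. /begegteinlaam/ → begegeteinlaam.
Rule 3 (final a-epenthesis): the form ends in the consonant /m/, so [a] is inserted word-finally. /begegeteinlaam/ → begegeteinlaama.

begegeteinlaama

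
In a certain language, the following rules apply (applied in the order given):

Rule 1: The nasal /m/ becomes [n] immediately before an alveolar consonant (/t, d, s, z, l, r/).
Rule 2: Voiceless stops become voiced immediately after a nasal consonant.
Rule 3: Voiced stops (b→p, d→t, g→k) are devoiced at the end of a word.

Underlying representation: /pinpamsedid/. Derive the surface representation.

pinbansedit

Rule 1 (nasal place assimilation): /m/ precedes the alveolar consonant /s/, so it assimilates in place to [n]. /pinpamsedid/ → pinpansedid.
Rule 2 (post-nasal voicing): /p/ is a voiceless stop immediately after the nasal /n/, so it voices to [b]. /pinpansedid/ → pinbansedid.
Rule 3 (final devoicing): /d/ is a voiced stop in word-final position, so it devoices to [t]. /pinbansedid/ → pinbansedit.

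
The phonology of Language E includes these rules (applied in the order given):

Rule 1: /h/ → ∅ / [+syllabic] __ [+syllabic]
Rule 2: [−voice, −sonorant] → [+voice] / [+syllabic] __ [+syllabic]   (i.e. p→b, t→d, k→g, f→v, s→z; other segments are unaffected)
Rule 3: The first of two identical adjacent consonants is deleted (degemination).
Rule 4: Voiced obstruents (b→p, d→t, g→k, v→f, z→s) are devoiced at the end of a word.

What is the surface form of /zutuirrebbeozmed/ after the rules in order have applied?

zuduirebeozmet

Rule 1 (intervocalic h-deletion): no segment meets the environment; /zutuirrebbeozmed/ is unchanged.
Rule 2 (intervocalic voicing): /t/ is a voiceless obstruent between vowels /u/ and /u/, so it voices to [d]. /zutuirrebbeozmed/ → zuduirrebbeozmed.
Rule 3 (degemination): /rr/ is a geminate; the first /r/ deletes. /bb/ is a geminate; the first /b/ deletes. /zuduirrebbeozmed/ → zuduirebeozmed.
Rule 4 (final devoicing): /d/ is a voiced obstruent in word-final position, so it devoices to [t]. /zuduirebeozmed/ → zuduirebeozmet.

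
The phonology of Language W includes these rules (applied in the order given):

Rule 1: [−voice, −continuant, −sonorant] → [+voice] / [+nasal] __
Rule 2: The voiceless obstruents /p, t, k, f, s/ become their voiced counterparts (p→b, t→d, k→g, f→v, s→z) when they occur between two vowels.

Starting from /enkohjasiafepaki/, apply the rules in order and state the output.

Rule 1 (post-nasal voicing): /k/ is a voiceless stop immediately after the nasal /n/, so it voices to [g]. /enkohjasiafepaki/ → engohjasiafepaki.
Rule 2 (intervocalic voicing): /s/ is a voiceless obstruent between vowels /a/ and /i/, so it voices to [z]. /f/ is a voiceless obstruent between vowels /a/ and /e/, so it voices to [v]. /p/ is a voiceless obstruent between vowels /e/ and /a/, so it voices to [b]. /k/ is a voiceless obstruent between vowels /a/ and /i/, so it voices to [g]. /engohjasiafepaki/ → engohjaziavebagi.

engohjaziavebagi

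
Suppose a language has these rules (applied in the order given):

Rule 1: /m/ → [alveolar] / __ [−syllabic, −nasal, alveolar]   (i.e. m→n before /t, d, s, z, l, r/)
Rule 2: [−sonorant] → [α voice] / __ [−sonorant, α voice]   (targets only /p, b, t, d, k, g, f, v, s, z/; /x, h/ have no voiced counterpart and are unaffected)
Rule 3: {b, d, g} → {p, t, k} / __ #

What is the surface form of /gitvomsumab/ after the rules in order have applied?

gidvonsumap

Rule 1 (nasal place assimilation): /m/ precedes the alveolar consonant /s/, so it assimilates in place to [n]. /gitvomsumab/ → gitvonsumab.
Rule 2 (regressive voicing assimilation): /t/ precedes the voiced obstruent /v/, so it voices to [d] by assimilation. /gitvonsumab/ → gidvonsumab.
Rule 3 (final devoicing): /b/ is a voiced stop in word-final position, so it devoices to [p]. /gidvonsumab/ → gidvonsumap.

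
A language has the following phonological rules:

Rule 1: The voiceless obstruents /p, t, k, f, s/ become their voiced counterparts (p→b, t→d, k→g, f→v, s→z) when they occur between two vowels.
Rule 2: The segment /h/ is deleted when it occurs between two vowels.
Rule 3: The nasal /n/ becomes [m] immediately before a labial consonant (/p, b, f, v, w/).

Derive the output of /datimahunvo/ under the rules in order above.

dadimaumvo

Rule 1 (intervocalic voicing): /t/ is a voiceless obstruent between vowels /a/ and /i/, so it voices to [d]. /datimahunvo/ → dadimahunvo.
Rule 2 (intervocalic h-deletion): /h/ occurs between vowels /a/ and /u/, so it deletes. /dadimahunvo/ → dadimaunvo.
Rule 3 (nasal place assimilation): /n/ precedes the labial consonant /v/, so it assimilates in place to [m]. /dadimaunvo/ → dadimaumvo.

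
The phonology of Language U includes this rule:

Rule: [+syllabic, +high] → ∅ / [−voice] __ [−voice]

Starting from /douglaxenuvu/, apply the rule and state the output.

No segment of /douglaxenuvu/ meets the structural description of the rule, so the form surfaces unchanged.

douglaxenuvu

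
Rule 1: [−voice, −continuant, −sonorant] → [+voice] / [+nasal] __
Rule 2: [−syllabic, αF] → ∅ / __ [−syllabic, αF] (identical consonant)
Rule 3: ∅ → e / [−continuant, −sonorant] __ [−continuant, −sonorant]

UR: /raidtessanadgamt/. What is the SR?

raidetesanadegamd

Rule 1 (post-nasal voicing): /t/ is a voiceless stop immediately after the nasal /m/, so it voices to [d]. /raidtessanadgamt/ → raidtessanadgamd.
Rule 2 (degemination): /ss/ is a geminate; the first /s/ deletes. /raidtessanadgamd/ → raidtesanadgamd.
Rule 3 (stop-cluster e-epenthesis): /d/ and /t/ form a stop–stop cluster, so [e] is inserted between them. /d/ and /g/ form a stop–stop cluster, so [e] is inserted between them. /raidtesanadgamd/ → raidetesanadegamd.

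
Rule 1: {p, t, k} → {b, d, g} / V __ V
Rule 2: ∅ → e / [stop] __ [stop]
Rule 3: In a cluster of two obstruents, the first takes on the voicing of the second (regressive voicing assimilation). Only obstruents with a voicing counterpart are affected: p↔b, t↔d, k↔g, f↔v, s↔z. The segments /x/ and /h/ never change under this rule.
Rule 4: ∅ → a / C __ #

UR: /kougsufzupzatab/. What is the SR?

kouksuvzubzadaba

Rule 1 (intervocalic voicing): /t/ is a voiceless stop between vowels /a/ and /a/, so it voices to [d]. /kougsufzupzatab/ → kougsufzupzadab.
Rule 2 (stop-cluster e-epenthesis): no segment meets the environment; /kougsufzupzadab/ is unchanged.
Rule 3 (regressive voicing assimilation): /g/ precedes the voiceless obstruent /s/, so it devoices to [k] by assimilation. /f/ precedes the voiced obstruent /z/, so it voices to [v] by assimilation. /p/ precedes the voiced obstruent /z/, so it voices to [b] by assimilation. /kougsufzupzadab/ → kouksuvzubzadab.
Rule 4 (final a-epenthesis): the form ends in the consonant /b/, so [a] is inserted word-finally. /kouksuvzubzadab/ → kouksuvzubzadaba.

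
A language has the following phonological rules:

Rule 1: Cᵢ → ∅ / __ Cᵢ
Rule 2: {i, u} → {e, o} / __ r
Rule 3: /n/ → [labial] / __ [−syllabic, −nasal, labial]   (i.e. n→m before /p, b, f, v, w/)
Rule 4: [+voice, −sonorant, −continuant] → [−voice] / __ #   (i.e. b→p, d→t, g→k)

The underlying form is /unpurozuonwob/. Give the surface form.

umporozuomwop

Rule 1 (degemination): no segment meets the environment; /unpurozuonwob/ is unchanged.
Rule 2 (pre-rhotic lowering): /u/ is a high vowel immediately before /r/, so it lowers to [o]. /unpurozuonwob/ → unporozuonwob.
Rule 3 (nasal place assimilation): /n/ precedes the labial consonant /p/, so it assimilates in place to [m]. /n/ precedes the labial consonant /w/, so it assimilates in place to [m]. /unporozuonwob/ → umporozuomwob.
Rule 4 (final devoicing): /b/ is a voiced stop in word-final position, so it devoices to [p]. /umporozuomwob/ → umporozuomwop.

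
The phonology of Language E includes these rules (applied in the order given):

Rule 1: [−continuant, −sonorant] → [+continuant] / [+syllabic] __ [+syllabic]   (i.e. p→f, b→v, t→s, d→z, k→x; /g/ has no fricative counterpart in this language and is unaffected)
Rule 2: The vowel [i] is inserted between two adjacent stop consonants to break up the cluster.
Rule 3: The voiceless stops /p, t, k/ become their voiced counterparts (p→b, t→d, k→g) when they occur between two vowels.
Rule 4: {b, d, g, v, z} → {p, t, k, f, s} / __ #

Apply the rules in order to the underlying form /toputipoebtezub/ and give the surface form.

Rule 1 (intervocalic spirantization): /p/ is a stop between vowels /o/ and /u/, so it spirantizes to the fricative [f]. /t/ is a stop between vowels /u/ and /i/, so it spirantizes to the fricative [s]. /p/ is a stop between vowels /i/ and /o/, so it spirantizes to the fricative [f]. /toputipoebtezub/ → tofusifoebtezub.
Rule 2 (stop-cluster i-epenthesis): /b/ and /t/ form a stop–stop cluster, so [i] is inserted between them. /tofusifoebtezub/ → tofusifoebitezub.
Rule 3 (intervocalic voicing): /t/ is a voiceless stop between vowels /i/ and /e/, so it voices to [d]. /tofusifoebitezub/ → tofusifoebidezub.
Rule 4 (final devoicing): /b/ is a voiced obstruent in word-final position, so it devoices to [p]. /tofusifoebidezub/ → tofusifoebidezup.

tofusifoebidezup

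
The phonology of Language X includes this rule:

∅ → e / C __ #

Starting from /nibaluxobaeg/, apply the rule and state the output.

nibaluxobaege

the form ends in the consonant /g/, so [e] is inserted word-finally.
Surface form: [nibaluxobaege].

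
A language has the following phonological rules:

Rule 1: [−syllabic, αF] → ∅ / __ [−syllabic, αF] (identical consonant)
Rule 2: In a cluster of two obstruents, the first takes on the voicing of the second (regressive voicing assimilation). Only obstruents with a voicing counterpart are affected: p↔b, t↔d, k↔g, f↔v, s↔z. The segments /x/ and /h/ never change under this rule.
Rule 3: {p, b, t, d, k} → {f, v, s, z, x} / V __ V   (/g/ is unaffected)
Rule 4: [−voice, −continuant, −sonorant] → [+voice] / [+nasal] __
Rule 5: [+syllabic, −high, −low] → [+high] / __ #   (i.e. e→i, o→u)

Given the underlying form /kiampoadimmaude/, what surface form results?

Rule 1 (degemination): /mm/ is a geminate; the first /m/ deletes. /kiampoadimmaude/ → kiampoadimaude.
Rule 2 (regressive voicing assimilation): no segment meets the environment; /kiampoadimaude/ is unchanged.
Rule 3 (intervocalic spirantization): /d/ is a stop between vowels /a/ and /i/, so it spirantizes to the fricative [z]. /d/ is a stop between vowels /u/ and /e/, so it spirantizes to the fricative [z]. /kiampoadimaude/ → kiampoazimauze.
Rule 4 (post-nasal voicing): /p/ is a voiceless stop immediately after the nasal /m/, so it voices to [b]. /kiampoazimauze/ → kiamboazimauze.
Rule 5 (final vowel raising): /e/ is a mid vowel in word-final position, so it raises to [i]. /kiamboazimauze/ → kiamboazimauzi.

kiamboazimauzi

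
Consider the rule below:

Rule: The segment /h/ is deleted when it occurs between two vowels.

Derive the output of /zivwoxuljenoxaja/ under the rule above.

No segment of /zivwoxuljenoxaja/ meets the structural description of the rule, so the form surfaces unchanged.

zivwoxuljenoxaja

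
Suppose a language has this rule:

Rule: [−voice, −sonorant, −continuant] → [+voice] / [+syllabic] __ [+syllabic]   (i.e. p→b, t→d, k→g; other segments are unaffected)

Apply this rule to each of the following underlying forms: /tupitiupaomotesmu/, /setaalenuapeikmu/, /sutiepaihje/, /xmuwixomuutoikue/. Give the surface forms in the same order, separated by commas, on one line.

/tupitiupaomotesmu/: /p/ is a voiceless stop between vowels /u/ and /i/, so it voices to [b]. /t/ is a voiceless stop between vowels /i/ and /i/, so it voices to [d]. /p/ is a voiceless stop between vowels /u/ and /a/, so it voices to [b]. /t/ is a voiceless stop between vowels /o/ and /e/, so it voices to [d]. → [tubidiubaomodesmu].
/setaalenuapeikmu/: /t/ is a voiceless stop between vowels /e/ and /a/, so it voices to [d]. /p/ is a voiceless stop between vowels /a/ and /e/, so it voices to [b]. → [sedaalenuabeikmu].
/sutiepaihje/: /t/ is a voiceless stop between vowels /u/ and /i/, so it voices to [d]. /p/ is a voiceless stop between vowels /e/ and /a/, so it voices to [b]. → [sudiebaihje].
/xmuwixomuutoikue/: /t/ is a voiceless stop between vowels /u/ and /o/, so it voices to [d]. /k/ is a voiceless stop between vowels /i/ and /u/, so it voices to [g]. → [xmuwixomuudoigue].

tubidiubaomodesmu, sedaalenuabeikmu, sudiebaihje, xmuwixomuudoigue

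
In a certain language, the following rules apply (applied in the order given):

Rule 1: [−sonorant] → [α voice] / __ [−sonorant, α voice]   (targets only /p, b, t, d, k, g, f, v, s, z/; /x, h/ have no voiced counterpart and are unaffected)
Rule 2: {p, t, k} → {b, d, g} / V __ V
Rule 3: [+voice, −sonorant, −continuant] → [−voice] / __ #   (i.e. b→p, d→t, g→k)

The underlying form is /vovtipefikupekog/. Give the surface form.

voftibefigubegok

Rule 1 (regressive voicing assimilation): /v/ precedes the voiceless obstruent /t/, so it devoices to [f] by assimilation. /vovtipefikupekog/ → voftipefikupekog.
Rule 2 (intervocalic voicing): /p/ is a voiceless stop between vowels /i/ and /e/, so it voices to [b]. /k/ is a voiceless stop between vowels /i/ and /u/, so it voices to [g]. /p/ is a voiceless stop between vowels /u/ and /e/, so it voices to [b]. /k/ is a voiceless stop between vowels /e/ and /o/, so it voices to [g]. /voftipefikupekog/ → voftibefigubegog.
Rule 3 (final devoicing): /g/ is a voiced stop in word-final position, so it devoices to [k]. /voftibefigubegog/ → voftibefigubegok.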